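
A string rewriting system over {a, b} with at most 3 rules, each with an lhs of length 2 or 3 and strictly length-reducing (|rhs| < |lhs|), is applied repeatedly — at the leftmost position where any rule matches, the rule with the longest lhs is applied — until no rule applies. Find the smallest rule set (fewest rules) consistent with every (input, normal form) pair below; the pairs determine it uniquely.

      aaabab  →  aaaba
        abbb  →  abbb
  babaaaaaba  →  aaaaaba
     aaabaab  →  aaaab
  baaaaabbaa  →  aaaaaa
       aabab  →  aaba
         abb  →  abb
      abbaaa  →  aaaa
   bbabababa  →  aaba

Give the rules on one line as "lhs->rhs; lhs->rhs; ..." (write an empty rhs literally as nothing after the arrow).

  | aaabab => aaaba
  | abbb
  | babaaaaaba => baaaaaaba => aaaaaba
  | aaabaab => aaaab

baa->a; bab->ba; bba->a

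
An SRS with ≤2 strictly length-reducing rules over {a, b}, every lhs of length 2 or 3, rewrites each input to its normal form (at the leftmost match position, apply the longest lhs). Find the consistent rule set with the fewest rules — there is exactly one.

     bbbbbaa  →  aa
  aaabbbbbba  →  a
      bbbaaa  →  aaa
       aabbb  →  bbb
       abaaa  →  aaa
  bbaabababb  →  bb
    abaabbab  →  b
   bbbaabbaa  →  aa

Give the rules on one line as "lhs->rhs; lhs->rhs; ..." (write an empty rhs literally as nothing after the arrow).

ab->b; ba->a

  | bbbbbaa => bbbbaa => bbbaa => bbaa => baa => aa
  | aaabbbbbba => aabbbbbba => abbbbbba => bbbbbba => bbbbba => bbbba => bbba => bba => ba => a
  | bbbaaa => bbaaa => baaa => aaa
  | aabbb => abbb => bbb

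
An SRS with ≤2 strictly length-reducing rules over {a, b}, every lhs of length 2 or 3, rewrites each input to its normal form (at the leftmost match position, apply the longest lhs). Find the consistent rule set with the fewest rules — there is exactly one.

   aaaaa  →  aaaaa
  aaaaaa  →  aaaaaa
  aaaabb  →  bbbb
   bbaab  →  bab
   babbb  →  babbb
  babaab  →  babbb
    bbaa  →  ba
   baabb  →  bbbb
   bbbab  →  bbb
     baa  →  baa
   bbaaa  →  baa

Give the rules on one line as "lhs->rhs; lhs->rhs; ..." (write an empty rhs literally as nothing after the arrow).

  | aaaaa
  | aaaaaa
  | aaaabb => aabbb => bbbb
  | bbaab => bab

aab->bb; bba->b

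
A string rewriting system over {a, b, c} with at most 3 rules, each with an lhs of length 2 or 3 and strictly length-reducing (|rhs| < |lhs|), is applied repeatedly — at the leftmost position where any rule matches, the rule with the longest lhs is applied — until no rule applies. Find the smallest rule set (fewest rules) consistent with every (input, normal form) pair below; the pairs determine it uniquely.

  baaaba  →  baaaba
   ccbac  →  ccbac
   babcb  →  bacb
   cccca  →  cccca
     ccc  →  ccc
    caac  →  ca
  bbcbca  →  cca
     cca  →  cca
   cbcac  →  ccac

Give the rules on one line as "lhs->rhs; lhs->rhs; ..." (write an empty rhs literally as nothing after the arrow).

aac->a; bc->c

  | baaaba
  | ccbac
  | babcb => bacb
  | cccca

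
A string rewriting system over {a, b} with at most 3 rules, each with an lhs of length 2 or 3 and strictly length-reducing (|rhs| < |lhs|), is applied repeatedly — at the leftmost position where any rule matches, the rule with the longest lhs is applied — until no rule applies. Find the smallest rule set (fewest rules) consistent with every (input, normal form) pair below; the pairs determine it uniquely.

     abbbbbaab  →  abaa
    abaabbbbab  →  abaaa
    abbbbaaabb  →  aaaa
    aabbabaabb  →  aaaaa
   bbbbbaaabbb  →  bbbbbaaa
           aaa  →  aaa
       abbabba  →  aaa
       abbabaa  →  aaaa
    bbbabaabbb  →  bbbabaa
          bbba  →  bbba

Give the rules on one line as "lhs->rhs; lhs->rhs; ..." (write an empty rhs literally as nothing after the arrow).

  | abbbbbaab => abbbaab => abaab => abaa
  | abaabbbbab => abaabbbab => abaabbab => abaabab => abaaab => abaaa
  | abbbbaaabb => abbaaabb => aaaabb => aaaab => aaaa
  | aabbabaabb => aababaabb => aaabaabb => aaaaabb => aaaaab => aaaaa

aab->aa; abb->a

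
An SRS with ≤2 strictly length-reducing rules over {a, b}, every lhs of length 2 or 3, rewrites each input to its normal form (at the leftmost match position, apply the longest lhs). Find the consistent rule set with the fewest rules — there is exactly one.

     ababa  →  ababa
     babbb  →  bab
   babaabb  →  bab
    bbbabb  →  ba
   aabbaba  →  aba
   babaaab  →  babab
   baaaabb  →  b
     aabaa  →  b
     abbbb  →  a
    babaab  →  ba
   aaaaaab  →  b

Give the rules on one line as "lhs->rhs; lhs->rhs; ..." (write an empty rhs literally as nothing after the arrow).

aa->; bb->

  | ababa
  | babbb => bab
  | babaabb => babbb => bab
  | bbbabb => babb => ba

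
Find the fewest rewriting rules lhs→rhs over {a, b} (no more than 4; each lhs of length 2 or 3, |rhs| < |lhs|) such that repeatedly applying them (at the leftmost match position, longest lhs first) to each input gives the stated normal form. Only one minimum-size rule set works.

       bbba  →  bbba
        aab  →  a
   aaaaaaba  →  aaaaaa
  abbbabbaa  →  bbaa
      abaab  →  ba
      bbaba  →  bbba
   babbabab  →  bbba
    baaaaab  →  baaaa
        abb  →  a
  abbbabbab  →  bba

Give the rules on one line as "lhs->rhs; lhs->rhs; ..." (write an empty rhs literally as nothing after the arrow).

  | bbba
  | aab => a
  | aaaaaaba => aaaaaa
  | abbbabbaa => abbabbaa => ababbaa => babbaa => babaa => bbaa

aab->a; ab->a; aba->ba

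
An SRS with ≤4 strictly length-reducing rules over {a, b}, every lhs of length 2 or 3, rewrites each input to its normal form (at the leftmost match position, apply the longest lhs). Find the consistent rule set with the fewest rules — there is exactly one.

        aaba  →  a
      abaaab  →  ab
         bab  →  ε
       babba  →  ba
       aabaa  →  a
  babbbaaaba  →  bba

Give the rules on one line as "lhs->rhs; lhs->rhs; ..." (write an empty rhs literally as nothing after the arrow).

aa->a; aab->; bab->

  | aaba => a
  | abaaab => abaab => ab
  | bab => ε
  | babba => ba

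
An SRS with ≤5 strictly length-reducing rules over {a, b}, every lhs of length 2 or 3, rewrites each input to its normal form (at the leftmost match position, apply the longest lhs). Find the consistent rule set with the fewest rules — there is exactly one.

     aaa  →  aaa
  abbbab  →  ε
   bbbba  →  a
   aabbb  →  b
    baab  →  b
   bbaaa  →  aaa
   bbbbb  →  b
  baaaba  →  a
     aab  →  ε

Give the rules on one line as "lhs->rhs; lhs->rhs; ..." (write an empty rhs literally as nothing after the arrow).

  | aaa
  | abbbab => abbab => aab => ε
  | bbbba => bbba => bba => a
  | aabbb => bb => b

aab->; ba->b; bb->b; bba->a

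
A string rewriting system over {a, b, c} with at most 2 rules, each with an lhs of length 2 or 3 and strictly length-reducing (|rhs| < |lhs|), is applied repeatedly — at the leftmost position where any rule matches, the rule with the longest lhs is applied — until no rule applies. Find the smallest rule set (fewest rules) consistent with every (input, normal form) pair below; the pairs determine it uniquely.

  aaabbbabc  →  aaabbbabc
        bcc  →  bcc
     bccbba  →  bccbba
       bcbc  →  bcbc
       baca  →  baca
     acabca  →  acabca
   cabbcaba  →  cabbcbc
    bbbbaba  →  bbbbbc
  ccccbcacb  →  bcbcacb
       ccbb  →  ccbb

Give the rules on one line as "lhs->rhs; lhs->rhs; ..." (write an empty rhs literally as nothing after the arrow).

  | aaabbbabc
  | bcc
  | bccbba
  | bcbc

aba->bc; ccc->b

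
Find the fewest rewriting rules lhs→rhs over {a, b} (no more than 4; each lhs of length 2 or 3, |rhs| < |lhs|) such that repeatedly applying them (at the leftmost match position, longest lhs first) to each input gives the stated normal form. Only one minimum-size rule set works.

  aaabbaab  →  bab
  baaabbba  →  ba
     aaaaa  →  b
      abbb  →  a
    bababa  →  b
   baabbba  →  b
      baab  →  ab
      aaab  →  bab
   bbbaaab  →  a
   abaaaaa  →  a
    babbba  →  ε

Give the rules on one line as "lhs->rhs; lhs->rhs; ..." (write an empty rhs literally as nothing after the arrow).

aa->b; aba->; bb->a

  | aaabbaab => babbaab => baaaab => bbaab => aaab => bab
  | baaabbba => bbabbba => aabbba => bbbba => abba => aaa => ba
  | aaaaa => baaa => bba => aa => b
  | abbb => aab => bb => a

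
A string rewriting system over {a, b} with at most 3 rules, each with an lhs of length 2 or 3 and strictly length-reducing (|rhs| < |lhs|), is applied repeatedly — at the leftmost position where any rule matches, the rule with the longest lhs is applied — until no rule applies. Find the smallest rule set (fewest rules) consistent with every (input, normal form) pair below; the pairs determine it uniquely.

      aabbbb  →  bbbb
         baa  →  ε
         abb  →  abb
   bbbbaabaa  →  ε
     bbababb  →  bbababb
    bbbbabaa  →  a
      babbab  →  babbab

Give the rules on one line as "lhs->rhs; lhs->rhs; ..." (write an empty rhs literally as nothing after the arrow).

  | aabbbb => bbbb
  | baa => aa => ε
  | abb
  | bbbbaabaa => bbbaabaa => bbaabaa => baabaa => aabaa => baa => aa => ε

aa->; baa->aa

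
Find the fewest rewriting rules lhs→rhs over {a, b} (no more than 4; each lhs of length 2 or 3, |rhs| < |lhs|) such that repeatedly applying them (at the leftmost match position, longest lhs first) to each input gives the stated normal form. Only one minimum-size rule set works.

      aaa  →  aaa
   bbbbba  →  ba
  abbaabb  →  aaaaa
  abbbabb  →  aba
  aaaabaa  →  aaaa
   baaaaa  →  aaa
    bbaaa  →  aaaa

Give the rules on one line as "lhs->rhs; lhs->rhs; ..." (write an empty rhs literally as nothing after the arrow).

  | aaa
  | bbbbba => bbba => ba
  | abbaabb => aaaabb => aaaaa
  | abbbabb => ababb => abab => aba

baa->; bab->ba; bb->a; bbb->b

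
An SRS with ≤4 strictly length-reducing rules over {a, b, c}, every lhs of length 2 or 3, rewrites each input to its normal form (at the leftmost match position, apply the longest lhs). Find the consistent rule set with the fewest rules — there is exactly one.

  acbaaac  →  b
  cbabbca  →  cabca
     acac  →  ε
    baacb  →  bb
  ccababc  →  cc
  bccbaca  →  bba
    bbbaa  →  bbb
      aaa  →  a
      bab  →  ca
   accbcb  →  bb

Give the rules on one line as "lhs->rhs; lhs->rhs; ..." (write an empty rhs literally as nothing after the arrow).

  | acbaaac => baaac => bac => b
  | cbabbca => babbca => cabca
  | acac => ac => ε
  | baacb => bcb => bb

aa->; ac->; bab->ca; cb->b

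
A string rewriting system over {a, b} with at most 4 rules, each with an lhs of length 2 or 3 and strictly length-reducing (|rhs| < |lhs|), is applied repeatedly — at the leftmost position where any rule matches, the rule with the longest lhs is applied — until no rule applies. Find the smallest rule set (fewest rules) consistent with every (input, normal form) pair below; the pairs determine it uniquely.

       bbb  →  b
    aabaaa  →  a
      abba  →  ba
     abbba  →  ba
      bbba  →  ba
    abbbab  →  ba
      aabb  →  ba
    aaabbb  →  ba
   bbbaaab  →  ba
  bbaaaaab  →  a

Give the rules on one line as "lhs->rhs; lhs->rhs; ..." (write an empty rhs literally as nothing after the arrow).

  | bbb => b
  | aabaaa => abaaa => aaaa => aaa => aa => a
  | abba => baa => ba
  | abbba => baba => baa => ba

aa->a; ab->a; abb->ba; bb->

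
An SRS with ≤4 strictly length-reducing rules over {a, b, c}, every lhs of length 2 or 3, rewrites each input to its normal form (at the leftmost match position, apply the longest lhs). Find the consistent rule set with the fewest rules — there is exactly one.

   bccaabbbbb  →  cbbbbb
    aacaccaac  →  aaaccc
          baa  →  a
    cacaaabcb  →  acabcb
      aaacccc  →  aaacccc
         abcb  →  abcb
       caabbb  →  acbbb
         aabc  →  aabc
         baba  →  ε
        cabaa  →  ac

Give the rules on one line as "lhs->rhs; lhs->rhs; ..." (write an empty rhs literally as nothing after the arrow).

  | bccaabbbbb => bcaabbbbb => bacbbbbb => cbbbbb
  | aacaccaac => aacacaac => aacaacc => aaaccc
  | baa => a
  | cacaaabcb => caacabcb => accabcb => acabcb

ba->; caa->ac; cca->ca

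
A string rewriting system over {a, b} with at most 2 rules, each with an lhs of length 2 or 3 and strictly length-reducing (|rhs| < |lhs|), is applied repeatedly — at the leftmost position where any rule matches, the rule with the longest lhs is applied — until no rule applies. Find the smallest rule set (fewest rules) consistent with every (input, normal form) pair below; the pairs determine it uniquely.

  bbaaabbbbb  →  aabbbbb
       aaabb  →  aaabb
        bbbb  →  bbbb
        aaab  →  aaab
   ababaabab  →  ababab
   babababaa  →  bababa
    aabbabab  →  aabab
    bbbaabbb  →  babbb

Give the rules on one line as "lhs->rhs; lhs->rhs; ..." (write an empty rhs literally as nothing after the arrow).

  | bbaaabbbbb => aabbbbb
  | aaabb
  | bbbb
  | aaab

baa->; bba->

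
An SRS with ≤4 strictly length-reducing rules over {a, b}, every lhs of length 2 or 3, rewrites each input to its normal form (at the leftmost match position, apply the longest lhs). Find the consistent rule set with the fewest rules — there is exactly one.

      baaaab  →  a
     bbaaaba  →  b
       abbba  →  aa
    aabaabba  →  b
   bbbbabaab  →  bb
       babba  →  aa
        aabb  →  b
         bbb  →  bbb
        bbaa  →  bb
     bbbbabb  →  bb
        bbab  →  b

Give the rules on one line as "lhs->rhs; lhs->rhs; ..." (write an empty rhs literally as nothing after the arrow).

aab->; ab->a; ba->b; bab->a

  | baaaab => baaab => baab => bab => a
  | bbaaaba => bbaaba => bbaba => baa => ba => b
  | abbba => abba => aba => aa
  | aabaabba => aabba => ba => b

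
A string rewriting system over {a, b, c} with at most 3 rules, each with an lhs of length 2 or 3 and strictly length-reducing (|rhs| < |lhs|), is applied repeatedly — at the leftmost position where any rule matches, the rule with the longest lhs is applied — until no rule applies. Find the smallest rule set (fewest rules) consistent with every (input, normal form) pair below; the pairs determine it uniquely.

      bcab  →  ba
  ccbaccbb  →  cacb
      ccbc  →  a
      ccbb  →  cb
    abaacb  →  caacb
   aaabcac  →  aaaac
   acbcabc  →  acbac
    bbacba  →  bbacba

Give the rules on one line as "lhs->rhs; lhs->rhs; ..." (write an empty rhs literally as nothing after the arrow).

  | bcab => bcc => ba
  | ccbaccbb => abaccbb => caccbb => caabb => cacb
  | ccbc => abc => cc => a
  | ccbb => abb => cb

ab->c; cc->a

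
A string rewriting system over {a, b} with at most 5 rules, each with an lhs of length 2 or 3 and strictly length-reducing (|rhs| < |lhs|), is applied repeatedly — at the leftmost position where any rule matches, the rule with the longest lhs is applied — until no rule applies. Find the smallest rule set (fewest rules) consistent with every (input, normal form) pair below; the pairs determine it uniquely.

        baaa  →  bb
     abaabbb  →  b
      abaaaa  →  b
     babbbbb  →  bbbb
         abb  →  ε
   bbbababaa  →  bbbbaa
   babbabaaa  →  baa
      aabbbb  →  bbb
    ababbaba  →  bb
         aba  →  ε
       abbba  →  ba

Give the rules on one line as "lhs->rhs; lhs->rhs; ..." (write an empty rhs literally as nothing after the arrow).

  | baaa => bb
  | abaabbb => abbb => b
  | abaaaa => aaa => b
  | babbbbb => bbbb

aaa->b; aab->; aba->; abb->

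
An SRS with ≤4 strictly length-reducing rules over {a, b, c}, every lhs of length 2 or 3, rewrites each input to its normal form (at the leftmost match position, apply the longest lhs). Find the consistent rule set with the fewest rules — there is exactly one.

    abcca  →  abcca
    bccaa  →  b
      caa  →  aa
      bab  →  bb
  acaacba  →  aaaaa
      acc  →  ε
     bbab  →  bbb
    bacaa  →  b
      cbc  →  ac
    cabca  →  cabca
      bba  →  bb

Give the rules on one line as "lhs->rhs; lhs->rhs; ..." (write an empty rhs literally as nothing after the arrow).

  | abcca
  | bccaa => bcaa => baa => ba => b
  | caa => aa
  | bab => bb

acc->; ba->b; caa->aa; cb->a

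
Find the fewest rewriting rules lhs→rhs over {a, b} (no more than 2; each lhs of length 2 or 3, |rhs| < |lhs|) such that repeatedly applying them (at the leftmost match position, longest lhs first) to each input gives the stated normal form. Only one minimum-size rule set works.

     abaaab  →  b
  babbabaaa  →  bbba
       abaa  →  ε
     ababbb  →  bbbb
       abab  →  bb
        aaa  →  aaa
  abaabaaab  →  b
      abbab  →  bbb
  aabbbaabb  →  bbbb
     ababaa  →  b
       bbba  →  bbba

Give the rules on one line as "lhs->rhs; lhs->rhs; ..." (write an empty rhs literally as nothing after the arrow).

ab->b; baa->

  | abaaab => baaab => ab => b
  | babbabaaa => bbbabaaa => bbbbaaa => bbba
  | abaa => baa => ε
  | ababbb => babbb => bbbb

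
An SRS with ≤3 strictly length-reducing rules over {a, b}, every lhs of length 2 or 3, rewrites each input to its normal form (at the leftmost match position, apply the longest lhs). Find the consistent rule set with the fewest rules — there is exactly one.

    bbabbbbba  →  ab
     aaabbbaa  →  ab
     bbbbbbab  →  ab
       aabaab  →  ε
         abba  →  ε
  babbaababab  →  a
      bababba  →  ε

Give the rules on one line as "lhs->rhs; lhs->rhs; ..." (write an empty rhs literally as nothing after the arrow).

  | bbabbbbba => abbbbba => abbba => aba => ab
  | aaabbbaa => abbbaa => abaa => aba => ab
  | bbbbbbab => bbbbab => bbab => ab
  | aabaab => baab => bab => bb => ε

aa->; ba->b; bb->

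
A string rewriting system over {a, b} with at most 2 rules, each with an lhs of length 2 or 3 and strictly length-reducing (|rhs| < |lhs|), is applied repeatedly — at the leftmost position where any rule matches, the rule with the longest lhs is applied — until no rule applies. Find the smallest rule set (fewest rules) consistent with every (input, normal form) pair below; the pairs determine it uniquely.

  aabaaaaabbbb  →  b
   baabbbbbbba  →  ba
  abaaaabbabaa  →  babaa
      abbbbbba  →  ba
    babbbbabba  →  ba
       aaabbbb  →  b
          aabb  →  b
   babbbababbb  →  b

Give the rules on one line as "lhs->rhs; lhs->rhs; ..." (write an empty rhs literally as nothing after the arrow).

  | aabaaaaabbbb => aabaaaabbbb => aabaaabbbb => aabaabbbb => aababbbb => aabbbbb => abbbbb => bbbbb => bbbb => bbb => bb => b
  | baabbbbbbba => babbbbbbba => bbbbbbbba => bbbbbbba => bbbbbba => bbbbba => bbbba => bbba => bba => ba
  | abaaaabbabaa => abaaabbabaa => abaabbabaa => ababbabaa => abbbabaa => bbbabaa => bbabaa => babaa
  | abbbbbba => bbbbbba => bbbbba => bbbba => bbba => bba => ba

abb->bb; bb->b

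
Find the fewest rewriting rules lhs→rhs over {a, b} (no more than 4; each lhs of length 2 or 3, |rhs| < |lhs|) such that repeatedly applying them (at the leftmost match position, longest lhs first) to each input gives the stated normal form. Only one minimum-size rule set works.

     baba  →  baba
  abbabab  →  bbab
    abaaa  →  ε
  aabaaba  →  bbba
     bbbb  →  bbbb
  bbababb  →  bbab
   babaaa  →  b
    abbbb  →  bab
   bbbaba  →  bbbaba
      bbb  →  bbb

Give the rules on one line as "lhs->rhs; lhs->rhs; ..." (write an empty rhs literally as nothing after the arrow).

aa->; aaa->b; aab->ba; abb->aa

  | baba
  | abbabab => aaabab => bbab
  | abaaa => abb => aa => ε
  | aabaaba => baaaba => bbba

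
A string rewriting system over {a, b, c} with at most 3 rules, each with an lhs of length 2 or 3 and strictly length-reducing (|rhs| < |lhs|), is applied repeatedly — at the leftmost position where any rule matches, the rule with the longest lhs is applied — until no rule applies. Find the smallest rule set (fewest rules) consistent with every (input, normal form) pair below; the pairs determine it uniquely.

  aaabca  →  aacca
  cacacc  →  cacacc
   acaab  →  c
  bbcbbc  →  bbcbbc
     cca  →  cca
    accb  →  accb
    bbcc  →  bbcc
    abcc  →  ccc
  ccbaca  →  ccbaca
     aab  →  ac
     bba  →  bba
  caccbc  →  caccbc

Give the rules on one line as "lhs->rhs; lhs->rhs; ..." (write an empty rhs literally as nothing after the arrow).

  | aaabca => aacca
  | cacacc
  | acaab => ab => c
  | bbcbbc

ab->c; caa->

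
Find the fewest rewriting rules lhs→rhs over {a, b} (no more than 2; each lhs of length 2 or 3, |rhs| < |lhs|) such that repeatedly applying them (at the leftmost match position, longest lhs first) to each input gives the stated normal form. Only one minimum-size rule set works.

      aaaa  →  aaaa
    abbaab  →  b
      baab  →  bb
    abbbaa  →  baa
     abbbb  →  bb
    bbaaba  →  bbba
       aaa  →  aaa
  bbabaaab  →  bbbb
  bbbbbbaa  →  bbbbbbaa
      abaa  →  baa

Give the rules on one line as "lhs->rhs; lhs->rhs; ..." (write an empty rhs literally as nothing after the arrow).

ab->b; abb->

  | aaaa
  | abbaab => aab => ab => b
  | baab => bab => bb
  | abbbaa => baa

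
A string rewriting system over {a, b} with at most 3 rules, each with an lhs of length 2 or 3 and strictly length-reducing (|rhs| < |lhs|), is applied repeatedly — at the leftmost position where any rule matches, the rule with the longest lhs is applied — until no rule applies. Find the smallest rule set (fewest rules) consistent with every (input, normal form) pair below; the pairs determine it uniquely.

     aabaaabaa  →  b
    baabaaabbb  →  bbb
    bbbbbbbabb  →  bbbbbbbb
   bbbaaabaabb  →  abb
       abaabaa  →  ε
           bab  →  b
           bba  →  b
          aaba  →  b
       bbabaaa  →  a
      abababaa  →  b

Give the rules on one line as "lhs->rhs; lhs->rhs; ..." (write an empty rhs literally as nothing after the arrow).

  | aabaaabaa => bbaaabaa => baabaa => abaa => aa => b
  | baabaaabbb => abaaabbb => aaabbb => babbb => bbb
  | bbbbbbbabb => bbbbbbbb
  | bbbaaabaabb => bbaabaabb => babaabb => baabb => abb

aa->b; ba->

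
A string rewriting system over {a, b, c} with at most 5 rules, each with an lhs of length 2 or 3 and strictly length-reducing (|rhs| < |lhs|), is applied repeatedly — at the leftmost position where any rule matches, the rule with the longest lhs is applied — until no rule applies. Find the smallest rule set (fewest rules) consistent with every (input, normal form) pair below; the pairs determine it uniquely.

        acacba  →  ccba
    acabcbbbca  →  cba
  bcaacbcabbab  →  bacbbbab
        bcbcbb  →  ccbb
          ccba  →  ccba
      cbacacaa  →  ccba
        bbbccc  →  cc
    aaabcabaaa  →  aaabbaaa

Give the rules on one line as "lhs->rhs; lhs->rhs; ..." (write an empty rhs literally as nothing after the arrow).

aca->cb; bbc->; bc->c; bca->b

  | acacba => cbcba => ccba
  | acabcbbbca => cbbcbbbca => cbbbca => cba
  | bcaacbcabbab => bacbcabbab => bacbbbab
  | bcbcbb => cbcbb => ccbb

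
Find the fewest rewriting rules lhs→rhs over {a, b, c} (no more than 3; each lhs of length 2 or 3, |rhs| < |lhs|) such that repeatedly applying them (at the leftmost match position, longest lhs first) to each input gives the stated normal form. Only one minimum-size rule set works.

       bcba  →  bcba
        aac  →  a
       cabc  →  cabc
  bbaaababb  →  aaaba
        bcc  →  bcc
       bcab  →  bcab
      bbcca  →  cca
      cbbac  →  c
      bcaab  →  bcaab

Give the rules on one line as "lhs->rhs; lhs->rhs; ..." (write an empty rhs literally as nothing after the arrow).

  | bcba
  | aac => a
  | cabc
  | bbaaababb => aaababb => aaaba

ac->; bb->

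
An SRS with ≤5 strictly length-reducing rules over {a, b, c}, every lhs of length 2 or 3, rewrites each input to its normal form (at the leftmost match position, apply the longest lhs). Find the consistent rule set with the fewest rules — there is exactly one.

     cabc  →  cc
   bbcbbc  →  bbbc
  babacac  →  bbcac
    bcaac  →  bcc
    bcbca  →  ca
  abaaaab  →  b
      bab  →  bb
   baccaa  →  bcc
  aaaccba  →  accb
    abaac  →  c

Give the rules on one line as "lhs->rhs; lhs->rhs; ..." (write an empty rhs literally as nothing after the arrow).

aa->; ab->; ba->b; bcb->ab

  | cabc => cc
  | bbcbbc => babbc => bbbc
  | babacac => bbacac => bbcac
  | bcaac => bcc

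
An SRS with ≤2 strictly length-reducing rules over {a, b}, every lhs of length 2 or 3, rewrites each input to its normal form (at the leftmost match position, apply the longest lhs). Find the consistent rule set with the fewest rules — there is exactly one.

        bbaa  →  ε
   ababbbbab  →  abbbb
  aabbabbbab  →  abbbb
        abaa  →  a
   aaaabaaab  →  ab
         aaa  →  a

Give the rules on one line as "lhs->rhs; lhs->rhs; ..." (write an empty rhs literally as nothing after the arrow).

aa->a; ba->

  | bbaa => ba => ε
  | ababbbbab => abbbbab => abbbb
  | aabbabbbab => abbabbbab => abbbbab => abbbb
  | abaa => aa => a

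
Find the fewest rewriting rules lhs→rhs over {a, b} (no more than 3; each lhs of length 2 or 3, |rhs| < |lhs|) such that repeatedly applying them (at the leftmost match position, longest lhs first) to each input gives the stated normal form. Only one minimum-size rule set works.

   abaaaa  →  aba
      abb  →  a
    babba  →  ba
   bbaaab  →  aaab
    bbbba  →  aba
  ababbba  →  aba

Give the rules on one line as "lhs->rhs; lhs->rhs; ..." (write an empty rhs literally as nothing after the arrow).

baa->ba; bb->; bbb->a

  | abaaaa => abaaa => abaa => aba
  | abb => a
  | babba => baa => ba
  | bbaaab => aaab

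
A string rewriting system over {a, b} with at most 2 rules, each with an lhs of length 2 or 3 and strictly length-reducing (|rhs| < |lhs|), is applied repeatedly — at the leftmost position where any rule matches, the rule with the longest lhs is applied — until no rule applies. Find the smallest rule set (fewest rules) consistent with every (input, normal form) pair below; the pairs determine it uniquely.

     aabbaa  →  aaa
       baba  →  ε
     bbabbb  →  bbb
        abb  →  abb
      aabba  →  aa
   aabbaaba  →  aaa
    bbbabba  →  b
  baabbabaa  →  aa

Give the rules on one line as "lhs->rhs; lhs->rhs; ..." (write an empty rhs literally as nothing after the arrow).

  | aabbaa => aaa
  | baba => ba => ε
  | bbabbb => bbb
  | abb

ba->; bba->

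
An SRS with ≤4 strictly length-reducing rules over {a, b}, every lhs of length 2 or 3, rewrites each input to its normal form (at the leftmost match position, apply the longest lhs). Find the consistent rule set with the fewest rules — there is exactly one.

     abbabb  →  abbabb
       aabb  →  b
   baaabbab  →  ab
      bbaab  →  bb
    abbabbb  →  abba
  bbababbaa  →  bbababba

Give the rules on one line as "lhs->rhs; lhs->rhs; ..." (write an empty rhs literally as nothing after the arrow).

aa->a; aaa->; aab->; bbb->

  | abbabb
  | aabb => b
  | baaabbab => bbbab => ab
  | bbaab => bb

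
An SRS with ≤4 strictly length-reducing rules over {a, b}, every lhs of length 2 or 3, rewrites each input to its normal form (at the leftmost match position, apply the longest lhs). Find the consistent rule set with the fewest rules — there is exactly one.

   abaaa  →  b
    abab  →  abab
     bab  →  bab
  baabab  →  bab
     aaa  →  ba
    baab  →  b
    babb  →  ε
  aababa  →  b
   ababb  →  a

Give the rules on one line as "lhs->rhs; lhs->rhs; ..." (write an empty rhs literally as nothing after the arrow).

  | abaaa => aa => b
  | abab
  | bab
  | baabab => bab

aa->b; baa->; bb->a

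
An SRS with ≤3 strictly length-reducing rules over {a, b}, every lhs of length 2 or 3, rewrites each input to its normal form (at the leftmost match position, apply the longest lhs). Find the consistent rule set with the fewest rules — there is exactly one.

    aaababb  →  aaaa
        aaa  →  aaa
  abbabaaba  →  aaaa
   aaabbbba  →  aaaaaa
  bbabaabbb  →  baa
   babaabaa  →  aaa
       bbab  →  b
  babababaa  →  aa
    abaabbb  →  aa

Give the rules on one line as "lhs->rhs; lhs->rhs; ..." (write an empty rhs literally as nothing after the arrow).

  | aaababb => aaabb => aaaa
  | aaa
  | abbabaaba => aaabaaba => aaaaba => aaaa
  | aaabbbba => aaaabba => aaaaaa

ab->; abb->aa; bab->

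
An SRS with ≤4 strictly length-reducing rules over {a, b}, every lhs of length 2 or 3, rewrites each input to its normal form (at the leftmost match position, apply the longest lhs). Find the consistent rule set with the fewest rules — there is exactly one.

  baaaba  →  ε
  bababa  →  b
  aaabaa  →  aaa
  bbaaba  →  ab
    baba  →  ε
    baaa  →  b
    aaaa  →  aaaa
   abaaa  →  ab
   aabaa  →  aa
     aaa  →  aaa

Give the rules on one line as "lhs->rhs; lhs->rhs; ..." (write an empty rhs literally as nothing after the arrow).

  | baaaba => baaba => baba => bba => ε
  | bababa => bbaba => ba => b
  | aaabaa => aaa
  | bbaaba => aba => ab

aab->; ba->b; bba->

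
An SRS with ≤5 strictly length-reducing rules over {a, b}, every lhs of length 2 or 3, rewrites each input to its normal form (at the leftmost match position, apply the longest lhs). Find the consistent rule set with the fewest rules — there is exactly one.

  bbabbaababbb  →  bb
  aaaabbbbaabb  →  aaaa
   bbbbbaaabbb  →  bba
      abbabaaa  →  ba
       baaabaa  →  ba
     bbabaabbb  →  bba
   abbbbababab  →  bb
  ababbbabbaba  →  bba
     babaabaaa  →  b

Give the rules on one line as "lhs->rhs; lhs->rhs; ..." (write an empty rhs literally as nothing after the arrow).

ab->a; aba->; baa->b; bbb->bb

  | bbabbaababbb => bbabaababbb => bbababbb => bbbbb => bbbb => bbb => bb
  | aaaabbbbaabb => aaaabbbaabb => aaaabbaabb => aaaabaabb => aaaabb => aaaab => aaaa
  | bbbbbaaabbb => bbbbaaabbb => bbbaaabbb => bbaaabbb => bbabbb => bbabb => bbab => bba
  | abbabaaa => ababaaa => baaa => ba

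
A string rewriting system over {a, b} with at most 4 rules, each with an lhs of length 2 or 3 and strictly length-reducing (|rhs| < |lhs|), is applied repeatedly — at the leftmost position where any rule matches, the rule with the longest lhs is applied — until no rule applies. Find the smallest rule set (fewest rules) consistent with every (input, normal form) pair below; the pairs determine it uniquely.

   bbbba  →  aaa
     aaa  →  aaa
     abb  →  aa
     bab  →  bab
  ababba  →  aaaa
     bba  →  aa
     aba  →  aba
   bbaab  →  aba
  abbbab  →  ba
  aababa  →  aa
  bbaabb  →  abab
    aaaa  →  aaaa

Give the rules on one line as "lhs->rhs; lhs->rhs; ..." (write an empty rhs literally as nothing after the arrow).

aab->ba; baa->aa; bb->a

  | bbbba => abba => aaa
  | aaa
  | abb => aa
  | bab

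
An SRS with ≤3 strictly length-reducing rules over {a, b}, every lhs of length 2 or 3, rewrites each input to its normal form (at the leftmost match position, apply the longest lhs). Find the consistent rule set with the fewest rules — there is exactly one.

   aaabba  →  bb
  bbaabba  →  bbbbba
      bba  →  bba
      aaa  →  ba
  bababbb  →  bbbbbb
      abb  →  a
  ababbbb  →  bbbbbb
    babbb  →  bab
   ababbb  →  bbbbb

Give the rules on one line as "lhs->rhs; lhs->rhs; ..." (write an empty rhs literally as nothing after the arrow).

  | aaabba => babba => baa => bb
  | bbaabba => bbbbba
  | bba
  | aaa => ba

aa->b; aba->bb; abb->a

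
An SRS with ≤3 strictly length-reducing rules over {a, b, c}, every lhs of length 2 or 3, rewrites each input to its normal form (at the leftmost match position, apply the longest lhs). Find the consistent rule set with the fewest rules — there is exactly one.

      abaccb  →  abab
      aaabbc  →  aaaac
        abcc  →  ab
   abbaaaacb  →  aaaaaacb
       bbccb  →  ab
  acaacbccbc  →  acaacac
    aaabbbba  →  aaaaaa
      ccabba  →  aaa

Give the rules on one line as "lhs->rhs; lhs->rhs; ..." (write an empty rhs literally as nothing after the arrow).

bb->a; cc->

  | abaccb => abab
  | aaabbc => aaaac
  | abcc => ab
  | abbaaaacb => aaaaaacb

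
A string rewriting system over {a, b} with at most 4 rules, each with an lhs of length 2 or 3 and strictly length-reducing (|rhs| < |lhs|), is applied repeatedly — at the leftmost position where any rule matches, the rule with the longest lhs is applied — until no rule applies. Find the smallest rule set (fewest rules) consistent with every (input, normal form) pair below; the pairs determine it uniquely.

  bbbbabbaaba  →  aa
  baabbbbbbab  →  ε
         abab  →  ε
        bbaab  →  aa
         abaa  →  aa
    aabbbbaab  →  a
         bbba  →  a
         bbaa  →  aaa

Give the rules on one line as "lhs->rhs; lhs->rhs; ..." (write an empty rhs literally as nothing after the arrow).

  | bbbbabbaaba => abbabbaaba => abbaaba => aaba => aa
  | baabbbbbbab => babbbbab => bbbab => abab => ab => ε
  | abab => ab => ε
  | bbaab => aaab => aa

ab->; abb->; bb->a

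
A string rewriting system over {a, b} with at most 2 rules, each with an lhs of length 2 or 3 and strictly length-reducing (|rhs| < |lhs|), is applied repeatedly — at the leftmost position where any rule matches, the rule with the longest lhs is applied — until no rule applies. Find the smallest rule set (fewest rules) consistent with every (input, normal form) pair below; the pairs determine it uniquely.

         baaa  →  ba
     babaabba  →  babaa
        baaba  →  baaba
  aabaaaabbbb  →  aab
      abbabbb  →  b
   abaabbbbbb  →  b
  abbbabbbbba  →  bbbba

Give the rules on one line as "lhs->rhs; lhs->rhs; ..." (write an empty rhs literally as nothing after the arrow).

aaa->a; abb->

  | baaa => ba
  | babaabba => babaa
  | baaba
  | aabaaaabbbb => aabaabbbb => aababb => aab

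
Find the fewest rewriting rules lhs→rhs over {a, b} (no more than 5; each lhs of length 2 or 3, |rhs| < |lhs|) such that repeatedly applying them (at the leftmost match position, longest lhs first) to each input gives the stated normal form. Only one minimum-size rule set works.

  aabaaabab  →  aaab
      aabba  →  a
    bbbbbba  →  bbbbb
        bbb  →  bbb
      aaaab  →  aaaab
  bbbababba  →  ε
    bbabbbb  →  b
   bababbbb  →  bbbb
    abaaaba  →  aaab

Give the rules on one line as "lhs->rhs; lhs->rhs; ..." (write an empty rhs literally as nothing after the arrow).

  | aabaaabab => aaababab => aaabaab => aaaabb => aaab
  | aabba => aba => a
  | bbbbbba => bbbbb
  | bbb

abb->b; ba->; baa->ab; bab->ba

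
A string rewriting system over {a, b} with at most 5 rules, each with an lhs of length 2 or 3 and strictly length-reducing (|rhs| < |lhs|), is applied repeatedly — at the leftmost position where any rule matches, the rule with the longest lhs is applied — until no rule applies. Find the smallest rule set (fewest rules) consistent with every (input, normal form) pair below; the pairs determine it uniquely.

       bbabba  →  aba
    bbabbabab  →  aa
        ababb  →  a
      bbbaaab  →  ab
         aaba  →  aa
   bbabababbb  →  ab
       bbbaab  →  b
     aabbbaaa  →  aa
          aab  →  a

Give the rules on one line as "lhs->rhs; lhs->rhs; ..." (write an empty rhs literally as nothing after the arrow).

  | bbabba => babba => aba
  | bbabbabab => babbabab => ababab => aaab => aa
  | ababb => aab => a
  | bbbaaab => bbaaab => baaab => ab

aab->a; baa->; bab->a; bb->b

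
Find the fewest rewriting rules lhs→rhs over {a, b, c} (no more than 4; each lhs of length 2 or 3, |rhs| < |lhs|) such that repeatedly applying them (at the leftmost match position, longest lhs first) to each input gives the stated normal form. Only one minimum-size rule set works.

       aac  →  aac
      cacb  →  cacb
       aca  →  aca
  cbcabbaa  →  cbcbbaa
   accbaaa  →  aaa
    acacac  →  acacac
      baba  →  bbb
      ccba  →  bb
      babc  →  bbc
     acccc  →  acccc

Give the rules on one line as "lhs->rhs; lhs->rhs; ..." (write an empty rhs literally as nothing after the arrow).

  | aac
  | cacb
  | aca
  | cbcabbaa => cbcbbaa

aab->; ab->b; aba->bb; ccb->ab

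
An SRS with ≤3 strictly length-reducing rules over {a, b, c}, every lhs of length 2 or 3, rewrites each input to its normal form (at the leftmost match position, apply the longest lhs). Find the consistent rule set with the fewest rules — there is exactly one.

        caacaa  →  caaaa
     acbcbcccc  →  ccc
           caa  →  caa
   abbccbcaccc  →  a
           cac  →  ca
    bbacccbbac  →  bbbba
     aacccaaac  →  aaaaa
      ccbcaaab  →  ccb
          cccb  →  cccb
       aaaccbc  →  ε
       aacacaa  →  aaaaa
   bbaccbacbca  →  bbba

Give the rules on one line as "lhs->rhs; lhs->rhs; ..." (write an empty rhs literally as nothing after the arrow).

ab->b; ac->a; bc->

  | caacaa => caaaa
  | acbcbcccc => abcbcccc => bcbcccc => bcccc => ccc
  | caa
  | abbccbcaccc => bbccbcaccc => bcbcaccc => bcaccc => accc => acc => ac => a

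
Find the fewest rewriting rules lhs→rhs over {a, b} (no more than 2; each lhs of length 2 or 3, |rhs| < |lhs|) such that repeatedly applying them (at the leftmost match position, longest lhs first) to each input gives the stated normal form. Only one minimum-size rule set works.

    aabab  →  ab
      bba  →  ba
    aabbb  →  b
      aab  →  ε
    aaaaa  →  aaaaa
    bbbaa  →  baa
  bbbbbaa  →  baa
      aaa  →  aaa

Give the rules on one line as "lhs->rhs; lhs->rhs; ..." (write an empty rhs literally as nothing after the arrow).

  | aabab => ab
  | bba => ba
  | aabbb => bb => b
  | aab => ε

aab->; bb->b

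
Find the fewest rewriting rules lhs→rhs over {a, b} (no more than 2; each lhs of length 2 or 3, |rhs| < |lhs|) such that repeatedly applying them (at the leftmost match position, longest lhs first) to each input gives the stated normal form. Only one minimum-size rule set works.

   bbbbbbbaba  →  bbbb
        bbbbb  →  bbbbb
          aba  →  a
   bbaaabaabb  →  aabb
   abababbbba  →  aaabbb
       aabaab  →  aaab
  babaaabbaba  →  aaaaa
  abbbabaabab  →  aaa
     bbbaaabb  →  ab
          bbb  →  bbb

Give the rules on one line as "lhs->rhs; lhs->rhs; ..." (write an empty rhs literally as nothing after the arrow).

ba->; bab->a

  | bbbbbbbaba => bbbbbbaa => bbbbba => bbbb
  | bbbbb
  | aba => a
  | bbaaabaabb => baabaabb => abaabb => aabb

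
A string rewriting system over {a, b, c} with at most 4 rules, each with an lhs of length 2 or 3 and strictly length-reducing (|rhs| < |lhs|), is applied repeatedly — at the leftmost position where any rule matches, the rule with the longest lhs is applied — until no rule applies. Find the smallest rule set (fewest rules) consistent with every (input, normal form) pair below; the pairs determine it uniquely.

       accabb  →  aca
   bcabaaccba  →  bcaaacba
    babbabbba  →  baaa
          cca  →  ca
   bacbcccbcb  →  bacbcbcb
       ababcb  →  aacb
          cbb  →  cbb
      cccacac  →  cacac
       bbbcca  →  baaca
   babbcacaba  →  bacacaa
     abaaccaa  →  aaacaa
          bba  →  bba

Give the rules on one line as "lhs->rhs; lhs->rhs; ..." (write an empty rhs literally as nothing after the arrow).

ab->a; bbc->aa; cc->c

  | accabb => acabb => acab => aca
  | bcabaaccba => bcaaaccba => bcaaacba
  | babbabbba => bababbba => baabbba => baabba => baaba => baaa
  | cca => ca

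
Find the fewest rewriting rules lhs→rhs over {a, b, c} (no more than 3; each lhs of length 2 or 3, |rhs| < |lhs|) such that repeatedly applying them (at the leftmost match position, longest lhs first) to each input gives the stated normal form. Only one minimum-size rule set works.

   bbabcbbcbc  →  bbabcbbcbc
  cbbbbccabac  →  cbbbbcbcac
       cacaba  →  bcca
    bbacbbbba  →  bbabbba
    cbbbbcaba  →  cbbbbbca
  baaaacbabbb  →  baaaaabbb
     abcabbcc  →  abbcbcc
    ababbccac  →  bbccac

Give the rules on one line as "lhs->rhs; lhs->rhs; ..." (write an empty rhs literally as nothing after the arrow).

  | bbabcbbcbc
  | cbbbbccabac => cbbbbcbcac
  | cacaba => cabca => bcca
  | bbacbbbba => bbabbba

aba->; acb->a; cab->bc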